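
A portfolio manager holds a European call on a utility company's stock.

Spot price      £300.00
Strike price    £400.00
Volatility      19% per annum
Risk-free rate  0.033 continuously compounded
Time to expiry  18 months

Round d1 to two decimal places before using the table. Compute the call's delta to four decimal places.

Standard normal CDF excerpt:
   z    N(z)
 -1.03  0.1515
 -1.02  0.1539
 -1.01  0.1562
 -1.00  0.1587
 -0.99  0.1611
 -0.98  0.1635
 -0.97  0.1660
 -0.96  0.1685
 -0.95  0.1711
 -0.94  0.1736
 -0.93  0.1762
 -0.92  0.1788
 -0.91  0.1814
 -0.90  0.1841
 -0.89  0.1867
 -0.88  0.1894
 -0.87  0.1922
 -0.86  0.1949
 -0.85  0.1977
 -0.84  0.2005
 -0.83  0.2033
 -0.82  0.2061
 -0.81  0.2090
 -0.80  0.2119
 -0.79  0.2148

0.1814

σ√T = 0.19 × 1.2247 = 0.2327
d₁ = [ln(300/400) + (0.033 + 0.19²/2)·1.5] / 0.2327 = [-0.2877 + 0.0766] / 0.2327 = -0.9072 ≈ -0.91
N(d₁) = N(-0.91) = 0.1814
Δ_call = N(d₁) = 0.1814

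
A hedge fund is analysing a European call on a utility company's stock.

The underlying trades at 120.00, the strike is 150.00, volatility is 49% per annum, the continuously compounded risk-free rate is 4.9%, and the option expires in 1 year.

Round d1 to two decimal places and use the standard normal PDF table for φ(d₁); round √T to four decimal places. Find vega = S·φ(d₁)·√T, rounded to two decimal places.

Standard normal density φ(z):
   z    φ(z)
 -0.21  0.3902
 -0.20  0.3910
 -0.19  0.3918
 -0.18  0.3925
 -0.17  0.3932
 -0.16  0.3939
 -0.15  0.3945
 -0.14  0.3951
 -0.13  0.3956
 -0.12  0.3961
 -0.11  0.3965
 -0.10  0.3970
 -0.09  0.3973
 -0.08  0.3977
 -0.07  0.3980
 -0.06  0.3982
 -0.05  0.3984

T = 1;  σ√T = 0.4900
d₁ = [ln(120/150) + (0.049 + ½·0.49²)·1] / (σ√T) = (-0.2231 + 0.1690) / 0.4900 = -0.1104 which rounds to -0.11
√T = √1 = 1.0000
φ(d₁) = φ(-0.11) = 0.3965
vega = S·φ(d₁)·√T = 120·0.3965·1.0000 = 47.5800
(The put has the same vega.)

47.58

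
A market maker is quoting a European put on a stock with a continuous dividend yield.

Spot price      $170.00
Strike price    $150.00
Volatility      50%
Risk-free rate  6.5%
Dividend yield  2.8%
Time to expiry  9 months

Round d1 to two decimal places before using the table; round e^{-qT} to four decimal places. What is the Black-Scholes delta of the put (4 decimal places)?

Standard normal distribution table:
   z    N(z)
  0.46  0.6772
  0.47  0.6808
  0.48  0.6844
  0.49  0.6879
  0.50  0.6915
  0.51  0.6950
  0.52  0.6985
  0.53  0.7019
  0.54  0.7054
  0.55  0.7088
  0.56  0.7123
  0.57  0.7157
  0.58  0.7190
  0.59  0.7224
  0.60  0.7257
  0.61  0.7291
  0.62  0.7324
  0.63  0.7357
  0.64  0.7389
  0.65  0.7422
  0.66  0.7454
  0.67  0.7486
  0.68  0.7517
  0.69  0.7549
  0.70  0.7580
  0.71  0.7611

σ√T = 0.5 × 0.8660 = 0.4330
ln(S/K) + (r − q + σ²/2)T = ln(170/150) + (0.065 − 0.028 + 0.5²/2)·0.75 = 0.1252 + 0.1215 = 0.2467
d₁ = 0.2467 / 0.4330 = 0.5696 which rounds to 0.57
N(d₁) = N(0.57) = 0.7157
Δ_put = e^(−qT)·(N(d₁) − 1) = 0.9792·(0.7157 − 1) = -0.2784

-0.2784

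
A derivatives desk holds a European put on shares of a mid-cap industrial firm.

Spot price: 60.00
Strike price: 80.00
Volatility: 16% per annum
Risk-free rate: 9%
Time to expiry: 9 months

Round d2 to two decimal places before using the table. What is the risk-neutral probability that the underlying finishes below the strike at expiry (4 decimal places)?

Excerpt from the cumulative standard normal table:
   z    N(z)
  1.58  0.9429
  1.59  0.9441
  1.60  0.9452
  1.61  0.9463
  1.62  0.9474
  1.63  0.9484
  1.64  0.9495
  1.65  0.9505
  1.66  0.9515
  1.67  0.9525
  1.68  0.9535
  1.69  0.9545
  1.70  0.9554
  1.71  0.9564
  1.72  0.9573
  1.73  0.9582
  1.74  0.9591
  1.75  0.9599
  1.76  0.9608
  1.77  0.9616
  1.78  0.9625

σ√T = 0.16 × 0.8660 = 0.1386
ln(S/K) + (r + σ²/2)T = ln(60/80) + (0.09 + 0.16²/2)·0.75 = -0.2877 + 0.0771 = -0.2106
d₁ = -0.2106 / 0.1386 = -1.5197 → -1.52
d₂ = d₁ − σ√T = -1.5197 − 0.1386 = -1.6583 → -1.66
Pr(exercise) under Q = N(−d₂) = N(1.66) = 0.9515

0.9515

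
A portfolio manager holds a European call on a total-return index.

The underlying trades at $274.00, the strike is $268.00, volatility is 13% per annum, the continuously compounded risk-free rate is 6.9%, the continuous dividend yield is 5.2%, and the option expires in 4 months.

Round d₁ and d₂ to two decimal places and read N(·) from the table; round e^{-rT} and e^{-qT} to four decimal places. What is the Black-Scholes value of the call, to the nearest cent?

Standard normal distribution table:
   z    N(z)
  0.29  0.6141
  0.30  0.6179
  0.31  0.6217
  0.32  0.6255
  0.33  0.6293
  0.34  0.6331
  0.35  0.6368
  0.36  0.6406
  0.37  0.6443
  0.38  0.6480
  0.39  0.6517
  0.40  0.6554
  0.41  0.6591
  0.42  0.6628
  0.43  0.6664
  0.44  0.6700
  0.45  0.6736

$12.66

T = 0.3333;  σ√T = 0.0751
d₁ = [ln(274/268) + (0.069 − 0.052 + 0.13²/2)·0.3333] / 0.0751 = [0.0221 + 0.0085] / 0.0751 = 0.4080 → 0.41
d₂ = d₁ − σ√T = 0.4080 − 0.0751 = 0.3330 → 0.33
e^(−qT) = e^(−0.052·0.3333) = 0.9828;  e^(−rT) = e^(−0.069·0.3333) = 0.9773
N(d₁) = N(0.41) = 0.6591;  N(d₂) = N(0.33) = 0.6293
C = 274·0.9828·0.6591 − 268·0.9773·0.6293 = 177.4872 − 164.8240 = 12.6632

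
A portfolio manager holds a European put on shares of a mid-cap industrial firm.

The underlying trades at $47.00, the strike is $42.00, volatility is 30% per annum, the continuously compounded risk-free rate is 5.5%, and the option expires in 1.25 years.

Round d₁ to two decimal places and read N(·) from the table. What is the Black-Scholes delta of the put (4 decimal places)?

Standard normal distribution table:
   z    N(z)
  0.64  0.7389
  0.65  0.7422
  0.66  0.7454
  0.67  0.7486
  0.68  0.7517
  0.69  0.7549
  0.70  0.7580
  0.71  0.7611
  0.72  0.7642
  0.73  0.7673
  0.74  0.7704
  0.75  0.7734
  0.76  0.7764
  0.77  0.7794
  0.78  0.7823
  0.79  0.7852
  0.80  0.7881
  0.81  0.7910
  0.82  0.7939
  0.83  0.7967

-0.2389

T = 1.25;  σ√T = 0.3354
d₁ = [ln(47/42) + (0.055 + ½·0.3²)·1.25] / (σ√T) = (0.1125 + 0.1250) / 0.3354 = 0.7080 → 0.71
N(d₁) = N(0.71) = 0.7611
Δ_put = N(d₁) − 1 = 0.7611 − 1 = -0.2389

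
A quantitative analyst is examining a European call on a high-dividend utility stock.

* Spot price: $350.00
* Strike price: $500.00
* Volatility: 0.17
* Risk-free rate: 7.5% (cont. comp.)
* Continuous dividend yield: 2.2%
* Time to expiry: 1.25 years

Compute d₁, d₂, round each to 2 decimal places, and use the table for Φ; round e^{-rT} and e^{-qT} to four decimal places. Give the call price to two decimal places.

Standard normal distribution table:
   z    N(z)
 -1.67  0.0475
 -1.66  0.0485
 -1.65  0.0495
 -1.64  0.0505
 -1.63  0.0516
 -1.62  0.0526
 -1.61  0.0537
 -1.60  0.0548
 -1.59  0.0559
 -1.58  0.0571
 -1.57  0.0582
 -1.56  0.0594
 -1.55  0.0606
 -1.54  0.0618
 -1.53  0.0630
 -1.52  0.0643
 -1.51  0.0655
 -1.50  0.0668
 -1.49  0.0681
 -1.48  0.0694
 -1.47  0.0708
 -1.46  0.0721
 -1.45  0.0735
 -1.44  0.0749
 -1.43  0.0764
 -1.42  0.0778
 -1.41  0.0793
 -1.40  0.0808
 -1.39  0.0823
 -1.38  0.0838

σ√T = 0.17 × 1.1180 = 0.1901
d₁ = [ln(350/500) + (0.075 − 0.022 + ½·0.17²)·1.25] / (σ√T) = (-0.3567 + 0.0843) / 0.1901 = -1.4330 → -1.43
d₂ = -1.4330 − 0.1901 = -1.6231 → -1.62
exp(−qT) = exp(−0.022·1.25) = 0.9729;  exp(−rT) = exp(−0.075·1.25) = 0.9105
N(d₁) = N(-1.43) = 0.0764;  N(d₂) = N(-1.62) = 0.0526
C = 350·0.9729·0.0764 − 500·0.9105·0.0526 = 26.0153 − 23.9461 = 2.0692

$2.07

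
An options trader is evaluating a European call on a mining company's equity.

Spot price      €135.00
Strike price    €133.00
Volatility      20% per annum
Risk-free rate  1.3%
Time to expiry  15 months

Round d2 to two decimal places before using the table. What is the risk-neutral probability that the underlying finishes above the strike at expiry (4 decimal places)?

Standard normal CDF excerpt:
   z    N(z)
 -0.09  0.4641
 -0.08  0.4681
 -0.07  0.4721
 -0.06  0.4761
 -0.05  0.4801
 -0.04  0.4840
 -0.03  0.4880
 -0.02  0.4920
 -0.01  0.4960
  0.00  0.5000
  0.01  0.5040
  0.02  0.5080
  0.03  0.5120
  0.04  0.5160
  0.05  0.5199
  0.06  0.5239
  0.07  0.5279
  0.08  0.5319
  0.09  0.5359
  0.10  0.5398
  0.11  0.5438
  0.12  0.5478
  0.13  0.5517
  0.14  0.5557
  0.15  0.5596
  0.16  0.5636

σ√T = 0.2·√1.25 = 0.2236
d₁ = [ln(135/133) + (0.013 + ½·0.2²)·1.25] / (σ√T) = (0.0149 + 0.0413) / 0.2236 = 0.2512 → 0.25
d₂ = 0.2512 − 0.2236 = 0.0276 → 0.03
Risk-neutral Pr[S_T > K] = N(d₂) = N(0.03) = 0.5120

0.5120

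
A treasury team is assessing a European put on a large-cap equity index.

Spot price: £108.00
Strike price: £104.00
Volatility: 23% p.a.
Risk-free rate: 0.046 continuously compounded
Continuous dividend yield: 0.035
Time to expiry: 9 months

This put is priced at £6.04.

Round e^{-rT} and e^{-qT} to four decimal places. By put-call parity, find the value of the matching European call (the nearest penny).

e^(−qT) = e^(−0.035·0.75) = 0.9741;  e^(−rT) = e^(−0.046·0.75) = 0.9661
Put-call parity: C − P = S·e^(−qT) − K·e^(−rT) = 108·0.9741 − 104·0.9661 = 105.2028 − 100.4744 = 4.7284
C = P + (C − P) = 6.04 + (4.7284) = 10.7684

£10.77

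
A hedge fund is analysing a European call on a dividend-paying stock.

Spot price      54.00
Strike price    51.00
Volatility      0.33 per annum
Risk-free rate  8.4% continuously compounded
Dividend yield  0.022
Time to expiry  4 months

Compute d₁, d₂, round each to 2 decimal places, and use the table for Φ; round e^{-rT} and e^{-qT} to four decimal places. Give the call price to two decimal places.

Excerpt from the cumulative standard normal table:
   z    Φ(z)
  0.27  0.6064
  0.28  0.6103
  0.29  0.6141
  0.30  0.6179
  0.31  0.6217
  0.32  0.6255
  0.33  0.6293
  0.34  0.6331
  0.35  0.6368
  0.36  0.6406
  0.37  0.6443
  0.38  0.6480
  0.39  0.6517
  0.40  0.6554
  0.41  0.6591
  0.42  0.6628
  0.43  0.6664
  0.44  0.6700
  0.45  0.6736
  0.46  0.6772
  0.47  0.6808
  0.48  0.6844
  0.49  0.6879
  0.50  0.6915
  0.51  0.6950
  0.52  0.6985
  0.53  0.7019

σ√T = 0.33 × 0.5774 = 0.1905
d₁ = [ln(54/51) + (0.084 − 0.022 + 0.33²/2)·0.3333] / 0.1905 = [0.0572 + 0.0388] / 0.1905 = 0.5037 ⇒ 0.50
d₂ = d₁ − σ√T = 0.5037 − 0.1905 = 0.3132 ⇒ 0.31
exp(−qT) = exp(−0.022·0.3333) = 0.9927;  exp(−rT) = exp(−0.084·0.3333) = 0.9724
N(d₁) = N(0.50) = 0.6915;  N(d₂) = N(0.31) = 0.6217
C = 54·0.9927·0.6915 − 51·0.9724·0.6217 = 37.0684 − 30.8316 = 6.2368

6.24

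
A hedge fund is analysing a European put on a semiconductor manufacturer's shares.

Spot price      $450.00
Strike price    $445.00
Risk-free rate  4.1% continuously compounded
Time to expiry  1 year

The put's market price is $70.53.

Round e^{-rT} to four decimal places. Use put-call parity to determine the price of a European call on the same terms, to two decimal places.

e^(−rT) = e^(−0.041·1) = 0.9598
Put-call parity: C − P = S − K·e^(−rT) = 450 − 445·0.9598 = 450 − 427.1110 = 22.8890
C = P + (C − P) = 70.53 + (22.8890) = 93.4190

$93.42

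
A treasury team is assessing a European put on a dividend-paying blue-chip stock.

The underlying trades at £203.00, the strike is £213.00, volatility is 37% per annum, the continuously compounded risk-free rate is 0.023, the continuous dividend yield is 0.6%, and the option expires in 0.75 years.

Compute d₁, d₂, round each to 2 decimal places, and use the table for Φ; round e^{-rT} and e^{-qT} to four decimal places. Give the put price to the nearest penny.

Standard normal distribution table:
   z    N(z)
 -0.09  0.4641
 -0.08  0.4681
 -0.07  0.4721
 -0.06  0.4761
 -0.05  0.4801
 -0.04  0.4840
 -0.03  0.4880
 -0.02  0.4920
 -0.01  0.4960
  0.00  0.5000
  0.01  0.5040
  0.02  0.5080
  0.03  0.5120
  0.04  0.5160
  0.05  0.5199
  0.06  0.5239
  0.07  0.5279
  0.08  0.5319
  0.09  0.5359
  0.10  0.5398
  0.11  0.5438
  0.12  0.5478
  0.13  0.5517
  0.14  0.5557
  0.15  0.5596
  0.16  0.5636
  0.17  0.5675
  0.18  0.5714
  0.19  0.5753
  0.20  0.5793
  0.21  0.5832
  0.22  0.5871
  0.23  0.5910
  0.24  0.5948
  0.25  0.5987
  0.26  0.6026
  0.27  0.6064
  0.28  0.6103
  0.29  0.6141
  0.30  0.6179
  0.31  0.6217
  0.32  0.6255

T = 0.75;  σ√T = 0.3204
ln(S/K) + (r − q + σ²/2)T = ln(203/213) + (0.023 − 0.006 + 0.37²/2)·0.75 = -0.0481 + 0.0641 = 0.0160
d₁ = 0.0160 / 0.3204 = 0.0499 which rounds to 0.05
d₂ = d₁ − σ√T = 0.0499 − 0.3204 = -0.2705 which rounds to -0.27
exp(−qT) = exp(−0.006·0.75) = 0.9955;  exp(−rT) = exp(−0.023·0.75) = 0.9829
N(−d₂) = N(0.27) = 0.6064;  N(−d₁) = N(-0.05) = 0.4801
P = 213·0.9829·0.6064 − 203·0.9955·0.4801 = 126.9545 − 97.0217 = 29.9328

£29.93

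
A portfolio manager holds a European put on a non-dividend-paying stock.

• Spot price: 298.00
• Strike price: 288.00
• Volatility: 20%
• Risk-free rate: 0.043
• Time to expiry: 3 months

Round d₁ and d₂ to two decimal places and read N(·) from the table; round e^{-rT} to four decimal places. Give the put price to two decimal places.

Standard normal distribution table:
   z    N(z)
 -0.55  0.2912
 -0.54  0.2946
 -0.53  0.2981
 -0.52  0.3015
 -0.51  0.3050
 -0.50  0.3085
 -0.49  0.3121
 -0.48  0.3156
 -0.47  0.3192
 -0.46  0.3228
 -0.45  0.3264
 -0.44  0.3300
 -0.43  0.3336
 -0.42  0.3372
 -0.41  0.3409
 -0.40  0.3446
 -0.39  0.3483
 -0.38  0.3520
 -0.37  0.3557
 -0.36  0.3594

T = 0.25;  σ√T = 0.1000
ln(S/K) + (r + σ²/2)T = ln(298/288) + (0.043 + 0.2²/2)·0.25 = 0.0341 + 0.0158 = 0.0499
d₁ = 0.0499 / 0.1000 = 0.4988 which rounds to 0.50
d₂ = d₁ − σ√T = 0.4988 − 0.1000 = 0.3988 which rounds to 0.40
exp(−rT) = exp(−0.043·0.25) = 0.9893
N(−d₂) = N(-0.40) = 0.3446;  N(−d₁) = N(-0.50) = 0.3085
P = 288·0.9893·0.3446 − 298·0.3085 = 98.1829 − 91.9330 = 6.2499

6.25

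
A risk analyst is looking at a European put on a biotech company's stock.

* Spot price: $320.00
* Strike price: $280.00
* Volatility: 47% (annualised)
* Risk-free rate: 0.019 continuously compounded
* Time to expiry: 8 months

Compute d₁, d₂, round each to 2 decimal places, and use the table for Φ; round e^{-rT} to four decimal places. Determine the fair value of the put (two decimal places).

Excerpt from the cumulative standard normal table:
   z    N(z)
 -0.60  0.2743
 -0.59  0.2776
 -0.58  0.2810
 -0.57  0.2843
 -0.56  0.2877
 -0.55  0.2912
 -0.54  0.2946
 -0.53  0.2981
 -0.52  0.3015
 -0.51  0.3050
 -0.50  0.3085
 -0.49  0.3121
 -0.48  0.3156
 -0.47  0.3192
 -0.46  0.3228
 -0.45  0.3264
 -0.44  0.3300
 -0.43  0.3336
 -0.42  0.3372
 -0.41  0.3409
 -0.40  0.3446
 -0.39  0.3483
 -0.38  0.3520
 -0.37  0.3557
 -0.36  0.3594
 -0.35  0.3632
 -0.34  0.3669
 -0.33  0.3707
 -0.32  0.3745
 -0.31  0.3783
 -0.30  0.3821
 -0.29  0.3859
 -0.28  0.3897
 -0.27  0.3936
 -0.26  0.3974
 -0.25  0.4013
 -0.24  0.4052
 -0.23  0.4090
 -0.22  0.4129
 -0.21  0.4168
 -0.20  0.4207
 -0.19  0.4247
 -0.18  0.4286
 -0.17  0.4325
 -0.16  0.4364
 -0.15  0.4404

σ√T = 0.47 × 0.8165 = 0.3838
d₁ = [ln(320/280) + (0.019 + ½·0.47²)·0.6667] / (σ√T) = (0.1335 + 0.0863) / 0.3838 = 0.5728 ≈ 0.57
d₂ = 0.5728 − 0.3838 = 0.1891 ≈ 0.19
e^(−rT) = e^(−0.019·0.6667) = 0.9874
N(−d₂) = N(-0.19) = 0.4247;  N(−d₁) = N(-0.57) = 0.2843
P = 280·0.9874·0.4247 − 320·0.2843 = 117.4177 − 90.9760 = 26.4417

$26.44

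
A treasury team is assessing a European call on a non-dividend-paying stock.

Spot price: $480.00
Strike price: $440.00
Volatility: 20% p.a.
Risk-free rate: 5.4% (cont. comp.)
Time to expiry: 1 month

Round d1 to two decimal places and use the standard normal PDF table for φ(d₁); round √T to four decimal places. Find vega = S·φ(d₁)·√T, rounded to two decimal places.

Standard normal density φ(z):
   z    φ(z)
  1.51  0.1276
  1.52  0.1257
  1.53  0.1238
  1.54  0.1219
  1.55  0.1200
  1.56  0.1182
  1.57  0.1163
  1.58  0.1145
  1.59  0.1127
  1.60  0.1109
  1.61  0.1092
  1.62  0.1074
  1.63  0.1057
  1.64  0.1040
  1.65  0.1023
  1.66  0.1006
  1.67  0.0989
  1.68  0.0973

15.13

T = 0.08333;  σ√T = 0.0577
ln(S/K) + (r + σ²/2)T = ln(480/440) + (0.054 + 0.2²/2)·0.08333 = 0.0870 + 0.0062 = 0.0932
d₁ = 0.0932 / 0.0577 = 1.6139 ≈ 1.61
√T = √0.08333 = 0.2887
φ(d₁) = φ(1.61) = 0.1092
vega = S·φ(d₁)·√T = 480·0.1092·0.2887 = 15.1325
(Call and put vega coincide under Black-Scholes.)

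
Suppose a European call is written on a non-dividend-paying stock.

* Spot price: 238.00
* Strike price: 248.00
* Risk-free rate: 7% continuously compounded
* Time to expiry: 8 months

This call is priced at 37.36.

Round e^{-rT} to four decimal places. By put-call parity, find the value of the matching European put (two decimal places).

36.05

e^(−rT) = e^(−0.07·0.6667) = 0.9544
Put-call parity: C − P = S − K·e^(−rT) = 238 − 248·0.9544 = 238 − 236.6912 = 1.3088
P = C − (C − P) = 37.36 − (1.3088) = 36.0512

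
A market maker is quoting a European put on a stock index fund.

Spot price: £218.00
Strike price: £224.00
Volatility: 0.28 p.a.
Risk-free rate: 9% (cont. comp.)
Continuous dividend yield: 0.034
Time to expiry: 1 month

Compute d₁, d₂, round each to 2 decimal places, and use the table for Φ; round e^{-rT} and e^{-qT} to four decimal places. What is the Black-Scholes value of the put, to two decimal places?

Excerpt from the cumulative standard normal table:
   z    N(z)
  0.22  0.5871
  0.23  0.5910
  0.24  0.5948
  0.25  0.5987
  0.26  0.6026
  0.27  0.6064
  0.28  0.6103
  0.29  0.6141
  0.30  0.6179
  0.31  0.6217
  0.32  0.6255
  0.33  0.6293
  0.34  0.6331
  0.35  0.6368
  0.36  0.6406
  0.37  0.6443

σ√T = 0.28 × 0.2887 = 0.0808
d₁ = [ln(218/224) + (0.09 − 0.034 + 0.28²/2)·0.08333] / 0.0808 = [-0.0272 + 0.0079] / 0.0808 = -0.2378 which rounds to -0.24
d₂ = d₁ − σ√T = -0.2378 − 0.0808 = -0.3186 which rounds to -0.32
e^(−qT) = e^(−0.034·0.08333) = 0.9972;  e^(−rT) = e^(−0.09·0.08333) = 0.9925
P = 224·0.9925·N(0.32) − 218·0.9972·N(0.24) = 224·0.9925·0.6255 − 218·0.9972·0.5948 = 139.0612 − 129.3033 = 9.7578

£9.76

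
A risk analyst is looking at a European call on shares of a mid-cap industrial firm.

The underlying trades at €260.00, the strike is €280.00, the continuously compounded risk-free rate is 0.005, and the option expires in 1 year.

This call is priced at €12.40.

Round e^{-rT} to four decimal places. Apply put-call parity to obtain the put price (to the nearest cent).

exp(−rT) = exp(−0.005·1) = 0.9950
Put-call parity: C − P = S − K·e^(−rT) = 260 − 280·0.9950 = 260 − 278.6000 = -18.6000
P = C − (C − P) = 12.40 − (-18.6000) = 31.0000

€31.00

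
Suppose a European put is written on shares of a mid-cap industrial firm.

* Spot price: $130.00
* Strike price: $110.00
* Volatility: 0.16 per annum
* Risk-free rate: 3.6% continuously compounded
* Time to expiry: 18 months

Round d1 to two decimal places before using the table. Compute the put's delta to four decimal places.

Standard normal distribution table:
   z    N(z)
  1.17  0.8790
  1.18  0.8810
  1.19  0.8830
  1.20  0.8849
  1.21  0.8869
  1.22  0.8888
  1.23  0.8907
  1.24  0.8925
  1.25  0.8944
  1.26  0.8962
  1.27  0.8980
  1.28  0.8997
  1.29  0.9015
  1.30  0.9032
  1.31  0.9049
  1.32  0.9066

σ√T = 0.16 × 1.2247 = 0.1960
d₁ = [ln(130/110) + (0.036 + 0.16²/2)·1.5] / 0.1960 = [0.1671 + 0.0732] / 0.1960 = 1.2260 → 1.23
N(d₁) = N(1.23) = 0.8907
Δ_put = N(d₁) − 1 = 0.8907 − 1 = -0.1093

-0.1093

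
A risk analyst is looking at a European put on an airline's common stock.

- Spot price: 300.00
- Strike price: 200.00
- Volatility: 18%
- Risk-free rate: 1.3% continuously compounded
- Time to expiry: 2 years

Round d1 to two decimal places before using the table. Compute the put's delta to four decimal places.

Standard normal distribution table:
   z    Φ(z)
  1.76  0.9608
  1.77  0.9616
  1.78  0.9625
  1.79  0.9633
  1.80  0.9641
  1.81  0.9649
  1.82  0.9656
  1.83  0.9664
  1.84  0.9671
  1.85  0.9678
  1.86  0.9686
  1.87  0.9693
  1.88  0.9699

-0.0344

σ√T = 0.18 × 1.4142 = 0.2546
d₁ = [ln(300/200) + (0.013 + 0.18²/2)·2] / 0.2546 = [0.4055 + 0.0584] / 0.2546 = 1.8222 which rounds to 1.82
N(d₁) = N(1.82) = 0.9656
Δ_put = N(d₁) − 1 = 0.9656 − 1 = -0.0344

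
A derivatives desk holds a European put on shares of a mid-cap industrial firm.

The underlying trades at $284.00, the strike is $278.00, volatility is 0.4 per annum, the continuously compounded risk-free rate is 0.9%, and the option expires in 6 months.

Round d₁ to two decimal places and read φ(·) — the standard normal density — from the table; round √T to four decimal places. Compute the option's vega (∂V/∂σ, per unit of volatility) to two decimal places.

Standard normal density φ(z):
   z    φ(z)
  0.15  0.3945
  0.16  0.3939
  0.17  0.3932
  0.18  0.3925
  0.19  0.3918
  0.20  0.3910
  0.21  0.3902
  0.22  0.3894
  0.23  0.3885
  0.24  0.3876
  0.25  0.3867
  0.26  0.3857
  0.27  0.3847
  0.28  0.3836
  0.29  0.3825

78.02

T = 0.5;  σ√T = 0.2828
d₁ = [ln(284/278) + (0.009 + 0.4²/2)·0.5] / 0.2828 = [0.0214 + 0.0445] / 0.2828 = 0.2328 → 0.23
√T = √0.5 = 0.7071
φ(d₁) = φ(0.23) = 0.3885
vega = S·φ(d₁)·√T = 284·0.3885·0.7071 = 78.0172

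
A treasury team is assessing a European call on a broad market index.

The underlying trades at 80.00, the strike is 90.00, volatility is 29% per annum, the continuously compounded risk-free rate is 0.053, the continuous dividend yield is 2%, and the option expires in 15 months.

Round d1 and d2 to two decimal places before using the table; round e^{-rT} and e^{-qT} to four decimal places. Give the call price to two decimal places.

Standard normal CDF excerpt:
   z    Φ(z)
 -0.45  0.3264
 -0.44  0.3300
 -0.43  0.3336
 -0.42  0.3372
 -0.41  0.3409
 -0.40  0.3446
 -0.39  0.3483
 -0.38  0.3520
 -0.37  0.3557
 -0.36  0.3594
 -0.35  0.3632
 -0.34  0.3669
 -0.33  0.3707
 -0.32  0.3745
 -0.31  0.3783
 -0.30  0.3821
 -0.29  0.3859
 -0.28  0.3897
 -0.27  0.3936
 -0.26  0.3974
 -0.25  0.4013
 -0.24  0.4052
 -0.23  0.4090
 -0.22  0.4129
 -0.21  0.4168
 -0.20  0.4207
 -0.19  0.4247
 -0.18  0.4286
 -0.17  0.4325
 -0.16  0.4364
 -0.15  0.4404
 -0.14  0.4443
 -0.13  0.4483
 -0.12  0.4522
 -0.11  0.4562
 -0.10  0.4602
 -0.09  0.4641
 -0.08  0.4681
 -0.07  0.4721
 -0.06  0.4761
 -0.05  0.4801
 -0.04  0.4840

σ√T = 0.29 × 1.1180 = 0.3242
d₁ = [ln(80/90) + (0.053 − 0.02 + 0.29²/2)·1.25] / 0.3242 = [-0.1178 + 0.0938] / 0.3242 = -0.0739 which rounds to -0.07
d₂ = d₁ − σ√T = -0.0739 − 0.3242 = -0.3982 which rounds to -0.40
exp(−qT) = exp(−0.02·1.25) = 0.9753;  exp(−rT) = exp(−0.053·1.25) = 0.9359
N(d₁) = N(-0.07) = 0.4721;  N(d₂) = N(-0.40) = 0.3446
C = 80·0.9753·0.4721 − 90·0.9359·0.3446 = 36.8351 − 29.0260 = 7.8091

7.81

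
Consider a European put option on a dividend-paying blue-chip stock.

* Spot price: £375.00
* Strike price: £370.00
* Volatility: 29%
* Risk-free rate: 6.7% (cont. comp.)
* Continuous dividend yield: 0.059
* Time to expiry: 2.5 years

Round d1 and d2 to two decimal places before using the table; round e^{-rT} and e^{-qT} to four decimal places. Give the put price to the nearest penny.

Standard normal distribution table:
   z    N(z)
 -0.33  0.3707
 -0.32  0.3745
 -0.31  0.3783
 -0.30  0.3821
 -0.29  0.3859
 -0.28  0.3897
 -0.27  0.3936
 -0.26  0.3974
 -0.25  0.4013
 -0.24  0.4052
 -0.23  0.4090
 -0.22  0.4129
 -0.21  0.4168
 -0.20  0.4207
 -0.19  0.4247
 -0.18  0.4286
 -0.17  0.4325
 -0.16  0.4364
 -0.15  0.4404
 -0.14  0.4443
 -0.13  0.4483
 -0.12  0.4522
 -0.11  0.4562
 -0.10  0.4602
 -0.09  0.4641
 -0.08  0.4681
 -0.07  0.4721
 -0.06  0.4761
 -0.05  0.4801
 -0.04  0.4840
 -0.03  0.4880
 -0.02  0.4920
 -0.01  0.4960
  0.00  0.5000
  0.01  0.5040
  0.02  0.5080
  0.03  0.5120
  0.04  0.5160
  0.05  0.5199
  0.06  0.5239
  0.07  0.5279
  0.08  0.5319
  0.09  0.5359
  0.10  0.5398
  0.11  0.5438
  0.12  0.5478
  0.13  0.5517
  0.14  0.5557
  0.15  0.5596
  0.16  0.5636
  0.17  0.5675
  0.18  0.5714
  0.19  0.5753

£52.73

σ√T = 0.29·√2.5 = 0.4585
d₁ = [ln(375/370) + (0.067 − 0.059 + 0.29²/2)·2.5] / 0.4585 = [0.0134 + 0.1251] / 0.4585 = 0.3022 → 0.30
d₂ = d₁ − σ√T = 0.3022 − 0.4585 = -0.1564 → -0.16
e^(−qT) = e^(−0.059·2.5) = 0.8629;  e^(−rT) = e^(−0.067·2.5) = 0.8458
N(−d₂) = N(0.16) = 0.5636;  N(−d₁) = N(-0.30) = 0.3821
P = 370·0.8458·0.5636 − 375·0.8629·0.3821 = 176.3764 − 123.6428 = 52.7336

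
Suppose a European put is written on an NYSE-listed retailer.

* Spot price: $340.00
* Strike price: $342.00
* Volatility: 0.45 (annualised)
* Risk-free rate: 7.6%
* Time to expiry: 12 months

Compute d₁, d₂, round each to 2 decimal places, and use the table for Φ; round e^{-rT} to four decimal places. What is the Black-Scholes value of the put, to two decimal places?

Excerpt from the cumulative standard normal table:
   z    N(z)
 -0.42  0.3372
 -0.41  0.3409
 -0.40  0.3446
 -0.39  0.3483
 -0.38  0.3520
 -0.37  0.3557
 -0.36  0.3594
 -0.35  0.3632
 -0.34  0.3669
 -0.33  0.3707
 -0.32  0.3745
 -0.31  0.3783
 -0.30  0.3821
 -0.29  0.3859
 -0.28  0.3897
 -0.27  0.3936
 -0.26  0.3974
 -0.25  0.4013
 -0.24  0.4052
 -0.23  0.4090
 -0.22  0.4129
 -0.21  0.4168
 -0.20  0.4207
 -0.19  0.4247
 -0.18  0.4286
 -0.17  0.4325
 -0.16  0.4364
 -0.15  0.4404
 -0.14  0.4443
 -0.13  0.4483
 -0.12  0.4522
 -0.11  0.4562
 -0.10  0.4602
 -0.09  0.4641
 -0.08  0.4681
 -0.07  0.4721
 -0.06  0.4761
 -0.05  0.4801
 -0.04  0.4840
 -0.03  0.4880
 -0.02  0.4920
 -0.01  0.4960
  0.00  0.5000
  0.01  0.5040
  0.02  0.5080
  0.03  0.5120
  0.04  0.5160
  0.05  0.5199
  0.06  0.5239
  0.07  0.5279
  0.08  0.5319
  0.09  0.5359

T = 1;  σ√T = 0.4500
d₁ = [ln(340/342) + (0.076 + ½·0.45²)·1] / (σ√T) = (-0.0059 + 0.1773) / 0.4500 = 0.3809 → 0.38
d₂ = 0.3809 − 0.4500 = -0.0691 → -0.07
e^(−rT) = e^(−0.076·1) = 0.9268
N(−d₂) = N(0.07) = 0.5279;  N(−d₁) = N(-0.38) = 0.3520
P = 342·0.9268·0.5279 − 340·0.3520 = 167.3261 − 119.6800 = 47.6461

$47.65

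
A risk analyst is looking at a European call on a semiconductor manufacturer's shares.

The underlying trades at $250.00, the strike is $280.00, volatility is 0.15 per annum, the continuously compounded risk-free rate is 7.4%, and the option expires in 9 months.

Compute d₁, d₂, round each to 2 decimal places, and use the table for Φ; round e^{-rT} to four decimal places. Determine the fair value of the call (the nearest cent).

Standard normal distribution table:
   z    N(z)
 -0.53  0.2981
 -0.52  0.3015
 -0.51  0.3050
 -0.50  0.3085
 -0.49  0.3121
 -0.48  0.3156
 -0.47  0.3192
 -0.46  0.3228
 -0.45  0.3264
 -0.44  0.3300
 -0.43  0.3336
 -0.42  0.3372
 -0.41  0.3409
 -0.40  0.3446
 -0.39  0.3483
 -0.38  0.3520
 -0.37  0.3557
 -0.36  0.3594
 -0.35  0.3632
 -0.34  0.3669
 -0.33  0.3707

$7.21

σ√T = 0.15·√0.75 = 0.1299
d₁ = [ln(250/280) + (0.074 + ½·0.15²)·0.75] / (σ√T) = (-0.1133 + 0.0639) / 0.1299 = -0.3802 → -0.38
d₂ = -0.3802 − 0.1299 = -0.5101 → -0.51
e^(−rT) = e^(−0.074·0.75) = 0.9460
N(d₁) = N(-0.38) = 0.3520;  N(d₂) = N(-0.51) = 0.3050
C = 250·0.3520 − 280·0.9460·0.3050 = 88.0000 − 80.7884 = 7.2116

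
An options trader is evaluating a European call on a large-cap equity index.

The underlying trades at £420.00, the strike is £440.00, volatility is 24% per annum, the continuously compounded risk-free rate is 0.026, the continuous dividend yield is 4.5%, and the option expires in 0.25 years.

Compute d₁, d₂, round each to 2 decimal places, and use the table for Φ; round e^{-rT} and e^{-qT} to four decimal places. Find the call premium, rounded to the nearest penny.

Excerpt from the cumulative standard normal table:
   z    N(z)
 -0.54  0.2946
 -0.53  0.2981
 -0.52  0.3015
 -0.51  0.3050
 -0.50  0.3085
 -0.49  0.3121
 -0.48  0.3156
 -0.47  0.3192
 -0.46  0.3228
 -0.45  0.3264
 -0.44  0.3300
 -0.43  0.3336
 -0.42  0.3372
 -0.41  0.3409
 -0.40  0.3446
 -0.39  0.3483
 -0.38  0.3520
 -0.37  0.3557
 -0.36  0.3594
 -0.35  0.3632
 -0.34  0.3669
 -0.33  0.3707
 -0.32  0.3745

T = 0.25;  σ√T = 0.1200
ln(S/K) + (r − q + σ²/2)T = ln(420/440) + (0.026 − 0.045 + 0.24²/2)·0.25 = -0.0465 + 0.0024 = -0.0441
d₁ = -0.0441 / 0.1200 = -0.3673 ⇒ -0.37
d₂ = d₁ − σ√T = -0.3673 − 0.1200 = -0.4873 ⇒ -0.49
e^(−qT) = e^(−0.045·0.25) = 0.9888;  e^(−rT) = e^(−0.026·0.25) = 0.9935
N(d₁) = N(-0.37) = 0.3557;  N(d₂) = N(-0.49) = 0.3121
C = 420·0.9888·0.3557 − 440·0.9935·0.3121 = 147.7208 − 136.4314 = 11.2894

£11.29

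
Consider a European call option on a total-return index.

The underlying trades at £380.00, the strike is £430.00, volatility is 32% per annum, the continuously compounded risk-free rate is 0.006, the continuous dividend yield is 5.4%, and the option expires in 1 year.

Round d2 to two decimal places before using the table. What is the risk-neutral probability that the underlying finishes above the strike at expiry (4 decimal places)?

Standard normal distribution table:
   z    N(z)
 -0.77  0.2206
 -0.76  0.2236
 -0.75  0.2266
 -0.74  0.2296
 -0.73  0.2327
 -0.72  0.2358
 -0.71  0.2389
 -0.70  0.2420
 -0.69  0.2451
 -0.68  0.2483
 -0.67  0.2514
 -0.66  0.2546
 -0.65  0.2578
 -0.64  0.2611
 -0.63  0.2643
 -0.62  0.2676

0.2420

σ√T = 0.32·√1 = 0.3200
ln(S/K) + (r − q + σ²/2)T = ln(380/430) + (0.006 − 0.054 + 0.32²/2)·1 = -0.1236 + 0.0032 = -0.1204
d₁ = -0.1204 / 0.3200 = -0.3763 ⇒ -0.38
d₂ = d₁ − σ√T = -0.3763 − 0.3200 = -0.6963 ⇒ -0.70
Pr(exercise) under Q = N(d₂) = 0.2420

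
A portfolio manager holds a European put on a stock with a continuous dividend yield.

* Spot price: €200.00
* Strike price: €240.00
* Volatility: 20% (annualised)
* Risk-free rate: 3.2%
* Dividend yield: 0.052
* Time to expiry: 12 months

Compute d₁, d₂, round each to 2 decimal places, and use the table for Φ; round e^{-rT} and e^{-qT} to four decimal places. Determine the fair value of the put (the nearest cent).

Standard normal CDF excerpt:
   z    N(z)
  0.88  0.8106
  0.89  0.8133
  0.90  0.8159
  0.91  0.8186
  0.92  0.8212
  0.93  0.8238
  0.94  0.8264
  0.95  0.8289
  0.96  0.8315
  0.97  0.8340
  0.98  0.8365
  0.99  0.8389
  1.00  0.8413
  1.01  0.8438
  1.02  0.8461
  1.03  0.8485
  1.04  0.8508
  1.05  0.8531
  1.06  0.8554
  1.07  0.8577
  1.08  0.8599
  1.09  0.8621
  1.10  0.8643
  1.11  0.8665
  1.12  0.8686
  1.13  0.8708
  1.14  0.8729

€45.99

σ√T = 0.2·√1 = 0.2000
ln(S/K) + (r − q + σ²/2)T = ln(200/240) + (0.032 − 0.052 + 0.2²/2)·1 = -0.1823 + 0.0000 = -0.1823
d₁ = -0.1823 / 0.2000 = -0.9116 ⇒ -0.91
d₂ = d₁ − σ√T = -0.9116 − 0.2000 = -1.1116 ⇒ -1.11
e^(−qT) = e^(−0.052·1) = 0.9493;  e^(−rT) = e^(−0.032·1) = 0.9685
P = 240·0.9685·N(1.11) − 200·0.9493·N(0.91) = 240·0.9685·0.8665 − 200·0.9493·0.8186 = 201.4093 − 155.4194 = 45.9899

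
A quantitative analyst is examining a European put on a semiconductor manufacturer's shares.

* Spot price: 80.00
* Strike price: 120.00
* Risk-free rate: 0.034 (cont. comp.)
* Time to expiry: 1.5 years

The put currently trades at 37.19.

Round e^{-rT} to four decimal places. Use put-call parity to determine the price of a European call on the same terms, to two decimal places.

e^(−rT) = e^(−0.034·1.5) = 0.9503
Put-call parity: C − P = S − K·e^(−rT) = 80 − 120·0.9503 = 80 − 114.0360 = -34.0360
C = P + (C − P) = 37.19 + (-34.0360) = 3.1540

3.15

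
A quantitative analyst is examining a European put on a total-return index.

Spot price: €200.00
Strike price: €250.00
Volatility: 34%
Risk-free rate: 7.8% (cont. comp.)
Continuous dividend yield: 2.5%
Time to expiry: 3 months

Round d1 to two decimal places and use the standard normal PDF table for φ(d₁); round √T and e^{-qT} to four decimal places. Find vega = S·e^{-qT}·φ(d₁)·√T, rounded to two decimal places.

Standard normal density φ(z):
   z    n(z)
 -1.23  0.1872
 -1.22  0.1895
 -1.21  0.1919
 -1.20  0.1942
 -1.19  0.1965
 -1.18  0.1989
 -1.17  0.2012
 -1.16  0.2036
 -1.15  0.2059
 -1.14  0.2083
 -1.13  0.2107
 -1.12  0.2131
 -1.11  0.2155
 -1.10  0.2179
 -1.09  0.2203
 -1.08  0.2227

σ√T = 0.34·√0.25 = 0.1700
d₁ = [ln(200/250) + (0.078 − 0.025 + 0.34²/2)·0.25] / 0.1700 = [-0.2231 + 0.0277] / 0.1700 = -1.1497 which rounds to -1.15
√T = √0.25 = 0.5000
φ(d₁) = φ(-1.15) = 0.2059
e^(−qT) = e^(−0.025·0.25) = 0.9938
vega = S·e^(−qT)·φ(d₁)·√T = 200·0.9938·0.2059·0.5000 = 20.4623

20.46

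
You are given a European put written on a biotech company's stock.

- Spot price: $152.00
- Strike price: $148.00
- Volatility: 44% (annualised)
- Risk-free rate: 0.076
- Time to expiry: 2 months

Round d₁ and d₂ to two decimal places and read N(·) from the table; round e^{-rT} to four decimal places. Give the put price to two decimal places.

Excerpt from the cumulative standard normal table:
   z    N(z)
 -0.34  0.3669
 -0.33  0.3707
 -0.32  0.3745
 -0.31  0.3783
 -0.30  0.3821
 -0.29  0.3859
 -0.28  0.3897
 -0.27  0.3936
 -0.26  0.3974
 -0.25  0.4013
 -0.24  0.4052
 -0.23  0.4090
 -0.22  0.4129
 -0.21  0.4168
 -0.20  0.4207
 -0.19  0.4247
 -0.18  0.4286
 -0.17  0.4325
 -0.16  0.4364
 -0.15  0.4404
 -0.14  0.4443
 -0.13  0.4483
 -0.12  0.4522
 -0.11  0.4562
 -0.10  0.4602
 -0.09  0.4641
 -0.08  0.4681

$8.01

σ√T = 0.44·√0.1667 = 0.1796
d₁ = [ln(152/148) + (0.076 + 0.44²/2)·0.1667] / 0.1796 = [0.0267 + 0.0288] / 0.1796 = 0.3088 ≈ 0.31
d₂ = d₁ − σ√T = 0.3088 − 0.1796 = 0.1292 ≈ 0.13
e^(−rT) = e^(−0.076·0.1667) = 0.9874
N(−d₂) = N(-0.13) = 0.4483;  N(−d₁) = N(-0.31) = 0.3783
P = 148·0.9874·0.4483 − 152·0.3783 = 65.5124 − 57.5016 = 8.0108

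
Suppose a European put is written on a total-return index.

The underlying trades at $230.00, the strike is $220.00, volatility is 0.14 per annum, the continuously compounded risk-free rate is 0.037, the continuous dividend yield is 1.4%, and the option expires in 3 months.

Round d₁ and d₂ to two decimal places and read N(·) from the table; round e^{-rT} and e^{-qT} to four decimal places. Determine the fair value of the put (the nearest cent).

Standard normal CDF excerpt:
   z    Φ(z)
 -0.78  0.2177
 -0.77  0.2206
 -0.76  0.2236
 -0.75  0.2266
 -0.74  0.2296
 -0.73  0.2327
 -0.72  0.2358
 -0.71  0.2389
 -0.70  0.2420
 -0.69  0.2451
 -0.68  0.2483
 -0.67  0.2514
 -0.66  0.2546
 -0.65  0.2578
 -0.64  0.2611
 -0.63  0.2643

T = 0.25;  σ√T = 0.0700
d₁ = [ln(230/220) + (0.037 − 0.014 + ½·0.14²)·0.25] / (σ√T) = (0.0445 + 0.0082) / 0.0700 = 0.7522 ≈ 0.75
d₂ = 0.7522 − 0.0700 = 0.6822 ≈ 0.68
e^(−qT) = e^(−0.014·0.25) = 0.9965;  e^(−rT) = e^(−0.037·0.25) = 0.9908
N(−d₂) = N(-0.68) = 0.2483;  N(−d₁) = N(-0.75) = 0.2266
P = 220·0.9908·0.2483 − 230·0.9965·0.2266 = 54.1234 − 51.9356 = 2.1879

$2.19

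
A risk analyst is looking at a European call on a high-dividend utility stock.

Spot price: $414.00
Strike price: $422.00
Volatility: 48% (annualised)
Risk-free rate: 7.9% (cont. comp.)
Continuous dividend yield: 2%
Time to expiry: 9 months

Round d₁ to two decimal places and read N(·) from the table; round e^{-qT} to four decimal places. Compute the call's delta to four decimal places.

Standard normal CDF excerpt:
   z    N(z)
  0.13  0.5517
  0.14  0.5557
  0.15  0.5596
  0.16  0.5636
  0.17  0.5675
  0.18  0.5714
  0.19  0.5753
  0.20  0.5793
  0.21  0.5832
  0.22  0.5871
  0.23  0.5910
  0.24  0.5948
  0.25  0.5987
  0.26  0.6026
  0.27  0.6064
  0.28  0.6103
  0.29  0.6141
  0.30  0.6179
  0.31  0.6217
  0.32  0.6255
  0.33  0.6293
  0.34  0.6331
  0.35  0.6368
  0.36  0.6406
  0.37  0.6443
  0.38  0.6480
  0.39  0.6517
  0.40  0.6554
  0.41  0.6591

0.5974

T = 0.75;  σ√T = 0.4157
d₁ = [ln(414/422) + (0.079 − 0.02 + ½·0.48²)·0.75] / (σ√T) = (-0.0191 + 0.1306) / 0.4157 = 0.2683 → 0.27
N(d₁) = N(0.27) = 0.6064
Δ_call = exp(−qT)·N(d₁) = 0.9851·0.6064 = 0.5974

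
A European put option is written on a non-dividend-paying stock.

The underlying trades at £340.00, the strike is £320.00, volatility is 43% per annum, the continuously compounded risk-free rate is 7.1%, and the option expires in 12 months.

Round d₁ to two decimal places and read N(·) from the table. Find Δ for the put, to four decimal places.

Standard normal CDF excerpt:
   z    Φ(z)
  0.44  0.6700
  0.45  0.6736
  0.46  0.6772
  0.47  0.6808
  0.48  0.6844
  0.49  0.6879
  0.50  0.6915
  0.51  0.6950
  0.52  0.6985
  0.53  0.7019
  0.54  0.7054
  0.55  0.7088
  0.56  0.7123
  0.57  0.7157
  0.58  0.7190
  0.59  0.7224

-0.3015

σ√T = 0.43·√1 = 0.4300
d₁ = [ln(340/320) + (0.071 + 0.43²/2)·1] / 0.4300 = [0.0606 + 0.1634] / 0.4300 = 0.5211 → 0.52
N(d₁) = N(0.52) = 0.6985
Δ_put = N(d₁) − 1 = 0.6985 − 1 = -0.3015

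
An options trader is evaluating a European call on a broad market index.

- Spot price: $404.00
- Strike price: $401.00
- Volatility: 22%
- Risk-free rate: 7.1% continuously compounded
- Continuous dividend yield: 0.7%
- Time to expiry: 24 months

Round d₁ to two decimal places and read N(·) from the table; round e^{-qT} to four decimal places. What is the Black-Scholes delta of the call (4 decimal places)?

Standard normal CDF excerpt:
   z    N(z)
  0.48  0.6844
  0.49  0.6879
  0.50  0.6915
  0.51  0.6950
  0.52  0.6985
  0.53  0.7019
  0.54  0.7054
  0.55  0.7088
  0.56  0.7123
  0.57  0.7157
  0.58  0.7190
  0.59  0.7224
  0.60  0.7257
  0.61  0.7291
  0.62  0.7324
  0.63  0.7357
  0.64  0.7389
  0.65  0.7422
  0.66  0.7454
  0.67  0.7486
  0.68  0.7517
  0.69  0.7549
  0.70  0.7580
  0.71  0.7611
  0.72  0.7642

σ√T = 0.22 × 1.4142 = 0.3111
ln(S/K) + (r − q + σ²/2)T = ln(404/401) + (0.071 − 0.007 + 0.22²/2)·2 = 0.0075 + 0.1764 = 0.1839
d₁ = 0.1839 / 0.3111 = 0.5909 ⇒ 0.59
N(d₁) = N(0.59) = 0.7224
Δ_call = exp(−qT)·N(d₁) = 0.9861·0.7224 = 0.7124

0.7124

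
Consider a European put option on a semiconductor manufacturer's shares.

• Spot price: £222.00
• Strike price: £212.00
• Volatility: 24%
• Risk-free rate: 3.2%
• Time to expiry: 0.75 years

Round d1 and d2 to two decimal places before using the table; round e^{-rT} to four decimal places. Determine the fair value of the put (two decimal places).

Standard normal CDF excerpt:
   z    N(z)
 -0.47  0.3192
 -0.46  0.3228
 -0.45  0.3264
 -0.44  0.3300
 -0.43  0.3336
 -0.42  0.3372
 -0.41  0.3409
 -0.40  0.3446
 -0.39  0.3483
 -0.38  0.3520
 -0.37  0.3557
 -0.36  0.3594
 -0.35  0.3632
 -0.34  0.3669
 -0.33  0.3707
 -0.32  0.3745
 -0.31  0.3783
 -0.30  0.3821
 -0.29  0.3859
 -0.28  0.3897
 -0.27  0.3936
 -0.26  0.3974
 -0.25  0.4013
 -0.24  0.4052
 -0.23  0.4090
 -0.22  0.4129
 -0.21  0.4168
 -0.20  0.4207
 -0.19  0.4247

£11.39

σ√T = 0.24·√0.75 = 0.2078
d₁ = [ln(222/212) + (0.032 + 0.24²/2)·0.75] / 0.2078 = [0.0461 + 0.0456] / 0.2078 = 0.4411 ≈ 0.44
d₂ = d₁ − σ√T = 0.4411 − 0.2078 = 0.2333 ≈ 0.23
e^(−rT) = e^(−0.032·0.75) = 0.9763
P = 212·0.9763·N(-0.23) − 222·N(-0.44) = 212·0.9763·0.4090 − 222·0.3300 = 84.6530 − 73.2600 = 11.3930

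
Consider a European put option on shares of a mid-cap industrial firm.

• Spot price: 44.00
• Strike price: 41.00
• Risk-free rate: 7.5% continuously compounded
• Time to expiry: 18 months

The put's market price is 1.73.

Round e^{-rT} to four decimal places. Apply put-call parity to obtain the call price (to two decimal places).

9.09

exp(−rT) = exp(−0.075·1.5) = 0.8936
Put-call parity: C − P = S − K·e^(−rT) = 44 − 41·0.8936 = 44 − 36.6376 = 7.3624
C = P + (C − P) = 1.73 + (7.3624) = 9.0924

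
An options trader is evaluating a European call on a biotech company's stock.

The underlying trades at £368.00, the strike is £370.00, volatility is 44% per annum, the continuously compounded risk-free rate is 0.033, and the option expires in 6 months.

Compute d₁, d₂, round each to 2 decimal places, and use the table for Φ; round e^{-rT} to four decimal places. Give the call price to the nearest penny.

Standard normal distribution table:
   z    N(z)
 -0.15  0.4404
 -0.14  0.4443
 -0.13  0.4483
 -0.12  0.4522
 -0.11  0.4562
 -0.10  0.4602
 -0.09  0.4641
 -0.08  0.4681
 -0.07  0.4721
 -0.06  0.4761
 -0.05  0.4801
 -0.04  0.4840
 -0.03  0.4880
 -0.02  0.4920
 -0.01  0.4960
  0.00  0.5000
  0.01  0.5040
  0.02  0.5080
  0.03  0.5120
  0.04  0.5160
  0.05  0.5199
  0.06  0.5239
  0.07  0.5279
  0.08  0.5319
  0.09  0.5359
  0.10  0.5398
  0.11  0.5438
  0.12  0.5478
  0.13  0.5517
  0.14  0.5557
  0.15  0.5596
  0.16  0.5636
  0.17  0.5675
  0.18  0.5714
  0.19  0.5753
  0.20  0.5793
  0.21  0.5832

£47.14

σ√T = 0.44·√0.5 = 0.3111
ln(S/K) + (r + σ²/2)T = ln(368/370) + (0.033 + 0.44²/2)·0.5 = -0.0054 + 0.0649 = 0.0595
d₁ = 0.0595 / 0.3111 = 0.1912 ⇒ 0.19
d₂ = d₁ − σ√T = 0.1912 − 0.3111 = -0.1200 ⇒ -0.12
e^(−rT) = e^(−0.033·0.5) = 0.9836
N(d₁) = N(0.19) = 0.5753;  N(d₂) = N(-0.12) = 0.4522
C = 368·0.5753 − 370·0.9836·0.4522 = 211.7104 − 164.5701 = 47.1403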